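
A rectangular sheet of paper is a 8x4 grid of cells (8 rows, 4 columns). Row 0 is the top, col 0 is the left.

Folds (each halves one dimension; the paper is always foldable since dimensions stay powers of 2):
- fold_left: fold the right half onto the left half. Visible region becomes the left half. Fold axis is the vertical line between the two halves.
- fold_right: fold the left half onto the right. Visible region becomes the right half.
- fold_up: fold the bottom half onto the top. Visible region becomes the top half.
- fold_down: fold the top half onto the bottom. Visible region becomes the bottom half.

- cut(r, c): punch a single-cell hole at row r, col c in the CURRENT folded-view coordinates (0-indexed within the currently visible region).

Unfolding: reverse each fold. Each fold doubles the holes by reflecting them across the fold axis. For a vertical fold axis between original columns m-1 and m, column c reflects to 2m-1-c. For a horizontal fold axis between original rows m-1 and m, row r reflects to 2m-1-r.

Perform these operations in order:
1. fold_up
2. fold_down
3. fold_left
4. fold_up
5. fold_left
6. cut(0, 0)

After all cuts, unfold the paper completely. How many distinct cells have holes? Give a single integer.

Answer: 32

Derivation:
Op 1 fold_up: fold axis h@4; visible region now rows[0,4) x cols[0,4) = 4x4
Op 2 fold_down: fold axis h@2; visible region now rows[2,4) x cols[0,4) = 2x4
Op 3 fold_left: fold axis v@2; visible region now rows[2,4) x cols[0,2) = 2x2
Op 4 fold_up: fold axis h@3; visible region now rows[2,3) x cols[0,2) = 1x2
Op 5 fold_left: fold axis v@1; visible region now rows[2,3) x cols[0,1) = 1x1
Op 6 cut(0, 0): punch at orig (2,0); cuts so far [(2, 0)]; region rows[2,3) x cols[0,1) = 1x1
Unfold 1 (reflect across v@1): 2 holes -> [(2, 0), (2, 1)]
Unfold 2 (reflect across h@3): 4 holes -> [(2, 0), (2, 1), (3, 0), (3, 1)]
Unfold 3 (reflect across v@2): 8 holes -> [(2, 0), (2, 1), (2, 2), (2, 3), (3, 0), (3, 1), (3, 2), (3, 3)]
Unfold 4 (reflect across h@2): 16 holes -> [(0, 0), (0, 1), (0, 2), (0, 3), (1, 0), (1, 1), (1, 2), (1, 3), (2, 0), (2, 1), (2, 2), (2, 3), (3, 0), (3, 1), (3, 2), (3, 3)]
Unfold 5 (reflect across h@4): 32 holes -> [(0, 0), (0, 1), (0, 2), (0, 3), (1, 0), (1, 1), (1, 2), (1, 3), (2, 0), (2, 1), (2, 2), (2, 3), (3, 0), (3, 1), (3, 2), (3, 3), (4, 0), (4, 1), (4, 2), (4, 3), (5, 0), (5, 1), (5, 2), (5, 3), (6, 0), (6, 1), (6, 2), (6, 3), (7, 0), (7, 1), (7, 2), (7, 3)]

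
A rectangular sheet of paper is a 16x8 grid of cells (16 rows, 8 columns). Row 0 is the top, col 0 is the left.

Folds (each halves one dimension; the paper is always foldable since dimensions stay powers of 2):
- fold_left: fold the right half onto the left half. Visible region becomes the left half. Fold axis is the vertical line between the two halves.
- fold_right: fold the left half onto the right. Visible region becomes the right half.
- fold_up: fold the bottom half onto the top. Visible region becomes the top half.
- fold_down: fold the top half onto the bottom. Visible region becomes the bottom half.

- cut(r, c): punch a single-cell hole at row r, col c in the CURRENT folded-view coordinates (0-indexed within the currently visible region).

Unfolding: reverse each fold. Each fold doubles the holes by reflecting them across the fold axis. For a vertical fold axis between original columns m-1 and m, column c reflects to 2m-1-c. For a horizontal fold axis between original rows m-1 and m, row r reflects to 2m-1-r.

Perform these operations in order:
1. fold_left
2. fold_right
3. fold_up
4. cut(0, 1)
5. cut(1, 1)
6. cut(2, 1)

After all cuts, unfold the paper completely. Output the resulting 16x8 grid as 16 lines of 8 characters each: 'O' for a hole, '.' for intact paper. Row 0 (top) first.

Op 1 fold_left: fold axis v@4; visible region now rows[0,16) x cols[0,4) = 16x4
Op 2 fold_right: fold axis v@2; visible region now rows[0,16) x cols[2,4) = 16x2
Op 3 fold_up: fold axis h@8; visible region now rows[0,8) x cols[2,4) = 8x2
Op 4 cut(0, 1): punch at orig (0,3); cuts so far [(0, 3)]; region rows[0,8) x cols[2,4) = 8x2
Op 5 cut(1, 1): punch at orig (1,3); cuts so far [(0, 3), (1, 3)]; region rows[0,8) x cols[2,4) = 8x2
Op 6 cut(2, 1): punch at orig (2,3); cuts so far [(0, 3), (1, 3), (2, 3)]; region rows[0,8) x cols[2,4) = 8x2
Unfold 1 (reflect across h@8): 6 holes -> [(0, 3), (1, 3), (2, 3), (13, 3), (14, 3), (15, 3)]
Unfold 2 (reflect across v@2): 12 holes -> [(0, 0), (0, 3), (1, 0), (1, 3), (2, 0), (2, 3), (13, 0), (13, 3), (14, 0), (14, 3), (15, 0), (15, 3)]
Unfold 3 (reflect across v@4): 24 holes -> [(0, 0), (0, 3), (0, 4), (0, 7), (1, 0), (1, 3), (1, 4), (1, 7), (2, 0), (2, 3), (2, 4), (2, 7), (13, 0), (13, 3), (13, 4), (13, 7), (14, 0), (14, 3), (14, 4), (14, 7), (15, 0), (15, 3), (15, 4), (15, 7)]

Answer: O..OO..O
O..OO..O
O..OO..O
........
........
........
........
........
........
........
........
........
........
O..OO..O
O..OO..O
O..OO..O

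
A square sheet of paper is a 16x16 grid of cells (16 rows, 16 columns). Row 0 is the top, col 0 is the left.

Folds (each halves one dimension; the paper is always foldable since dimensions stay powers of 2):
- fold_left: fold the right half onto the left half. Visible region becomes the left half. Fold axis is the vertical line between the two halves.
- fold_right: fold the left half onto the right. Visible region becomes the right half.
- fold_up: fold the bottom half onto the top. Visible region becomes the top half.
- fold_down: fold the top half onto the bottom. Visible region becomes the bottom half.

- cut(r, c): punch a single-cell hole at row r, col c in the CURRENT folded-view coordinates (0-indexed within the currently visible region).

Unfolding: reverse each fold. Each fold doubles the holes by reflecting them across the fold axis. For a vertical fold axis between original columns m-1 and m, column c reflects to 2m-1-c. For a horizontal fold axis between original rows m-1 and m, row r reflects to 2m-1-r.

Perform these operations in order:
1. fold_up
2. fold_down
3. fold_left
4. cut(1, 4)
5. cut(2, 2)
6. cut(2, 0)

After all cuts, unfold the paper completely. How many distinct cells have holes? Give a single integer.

Answer: 24

Derivation:
Op 1 fold_up: fold axis h@8; visible region now rows[0,8) x cols[0,16) = 8x16
Op 2 fold_down: fold axis h@4; visible region now rows[4,8) x cols[0,16) = 4x16
Op 3 fold_left: fold axis v@8; visible region now rows[4,8) x cols[0,8) = 4x8
Op 4 cut(1, 4): punch at orig (5,4); cuts so far [(5, 4)]; region rows[4,8) x cols[0,8) = 4x8
Op 5 cut(2, 2): punch at orig (6,2); cuts so far [(5, 4), (6, 2)]; region rows[4,8) x cols[0,8) = 4x8
Op 6 cut(2, 0): punch at orig (6,0); cuts so far [(5, 4), (6, 0), (6, 2)]; region rows[4,8) x cols[0,8) = 4x8
Unfold 1 (reflect across v@8): 6 holes -> [(5, 4), (5, 11), (6, 0), (6, 2), (6, 13), (6, 15)]
Unfold 2 (reflect across h@4): 12 holes -> [(1, 0), (1, 2), (1, 13), (1, 15), (2, 4), (2, 11), (5, 4), (5, 11), (6, 0), (6, 2), (6, 13), (6, 15)]
Unfold 3 (reflect across h@8): 24 holes -> [(1, 0), (1, 2), (1, 13), (1, 15), (2, 4), (2, 11), (5, 4), (5, 11), (6, 0), (6, 2), (6, 13), (6, 15), (9, 0), (9, 2), (9, 13), (9, 15), (10, 4), (10, 11), (13, 4), (13, 11), (14, 0), (14, 2), (14, 13), (14, 15)]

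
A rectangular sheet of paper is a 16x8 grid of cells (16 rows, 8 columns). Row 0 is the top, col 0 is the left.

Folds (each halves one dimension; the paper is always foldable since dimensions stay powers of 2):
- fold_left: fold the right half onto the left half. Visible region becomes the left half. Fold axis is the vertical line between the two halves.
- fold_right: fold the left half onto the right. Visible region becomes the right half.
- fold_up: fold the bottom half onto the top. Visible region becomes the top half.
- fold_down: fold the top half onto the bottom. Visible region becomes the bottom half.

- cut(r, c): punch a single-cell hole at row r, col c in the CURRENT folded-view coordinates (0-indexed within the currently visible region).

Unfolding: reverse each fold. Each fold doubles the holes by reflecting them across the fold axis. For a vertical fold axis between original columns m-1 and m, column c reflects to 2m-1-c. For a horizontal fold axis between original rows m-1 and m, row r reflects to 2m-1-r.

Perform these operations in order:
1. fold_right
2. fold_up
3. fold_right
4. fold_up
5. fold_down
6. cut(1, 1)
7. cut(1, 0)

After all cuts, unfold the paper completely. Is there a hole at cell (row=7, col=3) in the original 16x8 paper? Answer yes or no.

Op 1 fold_right: fold axis v@4; visible region now rows[0,16) x cols[4,8) = 16x4
Op 2 fold_up: fold axis h@8; visible region now rows[0,8) x cols[4,8) = 8x4
Op 3 fold_right: fold axis v@6; visible region now rows[0,8) x cols[6,8) = 8x2
Op 4 fold_up: fold axis h@4; visible region now rows[0,4) x cols[6,8) = 4x2
Op 5 fold_down: fold axis h@2; visible region now rows[2,4) x cols[6,8) = 2x2
Op 6 cut(1, 1): punch at orig (3,7); cuts so far [(3, 7)]; region rows[2,4) x cols[6,8) = 2x2
Op 7 cut(1, 0): punch at orig (3,6); cuts so far [(3, 6), (3, 7)]; region rows[2,4) x cols[6,8) = 2x2
Unfold 1 (reflect across h@2): 4 holes -> [(0, 6), (0, 7), (3, 6), (3, 7)]
Unfold 2 (reflect across h@4): 8 holes -> [(0, 6), (0, 7), (3, 6), (3, 7), (4, 6), (4, 7), (7, 6), (7, 7)]
Unfold 3 (reflect across v@6): 16 holes -> [(0, 4), (0, 5), (0, 6), (0, 7), (3, 4), (3, 5), (3, 6), (3, 7), (4, 4), (4, 5), (4, 6), (4, 7), (7, 4), (7, 5), (7, 6), (7, 7)]
Unfold 4 (reflect across h@8): 32 holes -> [(0, 4), (0, 5), (0, 6), (0, 7), (3, 4), (3, 5), (3, 6), (3, 7), (4, 4), (4, 5), (4, 6), (4, 7), (7, 4), (7, 5), (7, 6), (7, 7), (8, 4), (8, 5), (8, 6), (8, 7), (11, 4), (11, 5), (11, 6), (11, 7), (12, 4), (12, 5), (12, 6), (12, 7), (15, 4), (15, 5), (15, 6), (15, 7)]
Unfold 5 (reflect across v@4): 64 holes -> [(0, 0), (0, 1), (0, 2), (0, 3), (0, 4), (0, 5), (0, 6), (0, 7), (3, 0), (3, 1), (3, 2), (3, 3), (3, 4), (3, 5), (3, 6), (3, 7), (4, 0), (4, 1), (4, 2), (4, 3), (4, 4), (4, 5), (4, 6), (4, 7), (7, 0), (7, 1), (7, 2), (7, 3), (7, 4), (7, 5), (7, 6), (7, 7), (8, 0), (8, 1), (8, 2), (8, 3), (8, 4), (8, 5), (8, 6), (8, 7), (11, 0), (11, 1), (11, 2), (11, 3), (11, 4), (11, 5), (11, 6), (11, 7), (12, 0), (12, 1), (12, 2), (12, 3), (12, 4), (12, 5), (12, 6), (12, 7), (15, 0), (15, 1), (15, 2), (15, 3), (15, 4), (15, 5), (15, 6), (15, 7)]
Holes: [(0, 0), (0, 1), (0, 2), (0, 3), (0, 4), (0, 5), (0, 6), (0, 7), (3, 0), (3, 1), (3, 2), (3, 3), (3, 4), (3, 5), (3, 6), (3, 7), (4, 0), (4, 1), (4, 2), (4, 3), (4, 4), (4, 5), (4, 6), (4, 7), (7, 0), (7, 1), (7, 2), (7, 3), (7, 4), (7, 5), (7, 6), (7, 7), (8, 0), (8, 1), (8, 2), (8, 3), (8, 4), (8, 5), (8, 6), (8, 7), (11, 0), (11, 1), (11, 2), (11, 3), (11, 4), (11, 5), (11, 6), (11, 7), (12, 0), (12, 1), (12, 2), (12, 3), (12, 4), (12, 5), (12, 6), (12, 7), (15, 0), (15, 1), (15, 2), (15, 3), (15, 4), (15, 5), (15, 6), (15, 7)]

Answer: yes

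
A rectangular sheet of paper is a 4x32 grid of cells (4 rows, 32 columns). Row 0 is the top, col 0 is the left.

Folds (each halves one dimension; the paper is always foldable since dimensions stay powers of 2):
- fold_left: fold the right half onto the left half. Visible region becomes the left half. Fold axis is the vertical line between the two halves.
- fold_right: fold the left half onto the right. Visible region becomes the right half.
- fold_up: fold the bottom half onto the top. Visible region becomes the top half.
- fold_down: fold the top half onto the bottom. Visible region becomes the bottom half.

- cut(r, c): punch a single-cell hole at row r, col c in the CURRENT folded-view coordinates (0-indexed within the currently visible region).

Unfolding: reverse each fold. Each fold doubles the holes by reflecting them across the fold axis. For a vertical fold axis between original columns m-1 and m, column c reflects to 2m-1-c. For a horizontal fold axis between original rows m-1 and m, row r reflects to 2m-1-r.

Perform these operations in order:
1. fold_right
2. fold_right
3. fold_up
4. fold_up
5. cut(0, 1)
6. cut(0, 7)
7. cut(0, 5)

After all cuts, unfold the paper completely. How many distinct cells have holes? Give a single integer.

Answer: 48

Derivation:
Op 1 fold_right: fold axis v@16; visible region now rows[0,4) x cols[16,32) = 4x16
Op 2 fold_right: fold axis v@24; visible region now rows[0,4) x cols[24,32) = 4x8
Op 3 fold_up: fold axis h@2; visible region now rows[0,2) x cols[24,32) = 2x8
Op 4 fold_up: fold axis h@1; visible region now rows[0,1) x cols[24,32) = 1x8
Op 5 cut(0, 1): punch at orig (0,25); cuts so far [(0, 25)]; region rows[0,1) x cols[24,32) = 1x8
Op 6 cut(0, 7): punch at orig (0,31); cuts so far [(0, 25), (0, 31)]; region rows[0,1) x cols[24,32) = 1x8
Op 7 cut(0, 5): punch at orig (0,29); cuts so far [(0, 25), (0, 29), (0, 31)]; region rows[0,1) x cols[24,32) = 1x8
Unfold 1 (reflect across h@1): 6 holes -> [(0, 25), (0, 29), (0, 31), (1, 25), (1, 29), (1, 31)]
Unfold 2 (reflect across h@2): 12 holes -> [(0, 25), (0, 29), (0, 31), (1, 25), (1, 29), (1, 31), (2, 25), (2, 29), (2, 31), (3, 25), (3, 29), (3, 31)]
Unfold 3 (reflect across v@24): 24 holes -> [(0, 16), (0, 18), (0, 22), (0, 25), (0, 29), (0, 31), (1, 16), (1, 18), (1, 22), (1, 25), (1, 29), (1, 31), (2, 16), (2, 18), (2, 22), (2, 25), (2, 29), (2, 31), (3, 16), (3, 18), (3, 22), (3, 25), (3, 29), (3, 31)]
Unfold 4 (reflect across v@16): 48 holes -> [(0, 0), (0, 2), (0, 6), (0, 9), (0, 13), (0, 15), (0, 16), (0, 18), (0, 22), (0, 25), (0, 29), (0, 31), (1, 0), (1, 2), (1, 6), (1, 9), (1, 13), (1, 15), (1, 16), (1, 18), (1, 22), (1, 25), (1, 29), (1, 31), (2, 0), (2, 2), (2, 6), (2, 9), (2, 13), (2, 15), (2, 16), (2, 18), (2, 22), (2, 25), (2, 29), (2, 31), (3, 0), (3, 2), (3, 6), (3, 9), (3, 13), (3, 15), (3, 16), (3, 18), (3, 22), (3, 25), (3, 29), (3, 31)]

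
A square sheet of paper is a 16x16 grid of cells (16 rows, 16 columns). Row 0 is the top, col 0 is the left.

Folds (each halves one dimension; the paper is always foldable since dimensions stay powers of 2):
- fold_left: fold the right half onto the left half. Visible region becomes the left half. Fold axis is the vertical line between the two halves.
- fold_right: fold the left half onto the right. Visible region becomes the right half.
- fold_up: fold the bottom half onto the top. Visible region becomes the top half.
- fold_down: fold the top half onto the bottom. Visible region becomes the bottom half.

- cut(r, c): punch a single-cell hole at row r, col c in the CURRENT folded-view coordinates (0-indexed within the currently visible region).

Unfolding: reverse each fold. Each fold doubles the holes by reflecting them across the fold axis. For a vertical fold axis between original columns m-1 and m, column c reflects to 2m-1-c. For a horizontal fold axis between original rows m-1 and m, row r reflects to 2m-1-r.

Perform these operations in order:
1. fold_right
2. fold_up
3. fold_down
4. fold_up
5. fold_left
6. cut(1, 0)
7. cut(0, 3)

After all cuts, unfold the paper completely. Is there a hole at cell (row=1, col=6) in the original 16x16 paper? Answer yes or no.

Answer: no

Derivation:
Op 1 fold_right: fold axis v@8; visible region now rows[0,16) x cols[8,16) = 16x8
Op 2 fold_up: fold axis h@8; visible region now rows[0,8) x cols[8,16) = 8x8
Op 3 fold_down: fold axis h@4; visible region now rows[4,8) x cols[8,16) = 4x8
Op 4 fold_up: fold axis h@6; visible region now rows[4,6) x cols[8,16) = 2x8
Op 5 fold_left: fold axis v@12; visible region now rows[4,6) x cols[8,12) = 2x4
Op 6 cut(1, 0): punch at orig (5,8); cuts so far [(5, 8)]; region rows[4,6) x cols[8,12) = 2x4
Op 7 cut(0, 3): punch at orig (4,11); cuts so far [(4, 11), (5, 8)]; region rows[4,6) x cols[8,12) = 2x4
Unfold 1 (reflect across v@12): 4 holes -> [(4, 11), (4, 12), (5, 8), (5, 15)]
Unfold 2 (reflect across h@6): 8 holes -> [(4, 11), (4, 12), (5, 8), (5, 15), (6, 8), (6, 15), (7, 11), (7, 12)]
Unfold 3 (reflect across h@4): 16 holes -> [(0, 11), (0, 12), (1, 8), (1, 15), (2, 8), (2, 15), (3, 11), (3, 12), (4, 11), (4, 12), (5, 8), (5, 15), (6, 8), (6, 15), (7, 11), (7, 12)]
Unfold 4 (reflect across h@8): 32 holes -> [(0, 11), (0, 12), (1, 8), (1, 15), (2, 8), (2, 15), (3, 11), (3, 12), (4, 11), (4, 12), (5, 8), (5, 15), (6, 8), (6, 15), (7, 11), (7, 12), (8, 11), (8, 12), (9, 8), (9, 15), (10, 8), (10, 15), (11, 11), (11, 12), (12, 11), (12, 12), (13, 8), (13, 15), (14, 8), (14, 15), (15, 11), (15, 12)]
Unfold 5 (reflect across v@8): 64 holes -> [(0, 3), (0, 4), (0, 11), (0, 12), (1, 0), (1, 7), (1, 8), (1, 15), (2, 0), (2, 7), (2, 8), (2, 15), (3, 3), (3, 4), (3, 11), (3, 12), (4, 3), (4, 4), (4, 11), (4, 12), (5, 0), (5, 7), (5, 8), (5, 15), (6, 0), (6, 7), (6, 8), (6, 15), (7, 3), (7, 4), (7, 11), (7, 12), (8, 3), (8, 4), (8, 11), (8, 12), (9, 0), (9, 7), (9, 8), (9, 15), (10, 0), (10, 7), (10, 8), (10, 15), (11, 3), (11, 4), (11, 11), (11, 12), (12, 3), (12, 4), (12, 11), (12, 12), (13, 0), (13, 7), (13, 8), (13, 15), (14, 0), (14, 7), (14, 8), (14, 15), (15, 3), (15, 4), (15, 11), (15, 12)]
Holes: [(0, 3), (0, 4), (0, 11), (0, 12), (1, 0), (1, 7), (1, 8), (1, 15), (2, 0), (2, 7), (2, 8), (2, 15), (3, 3), (3, 4), (3, 11), (3, 12), (4, 3), (4, 4), (4, 11), (4, 12), (5, 0), (5, 7), (5, 8), (5, 15), (6, 0), (6, 7), (6, 8), (6, 15), (7, 3), (7, 4), (7, 11), (7, 12), (8, 3), (8, 4), (8, 11), (8, 12), (9, 0), (9, 7), (9, 8), (9, 15), (10, 0), (10, 7), (10, 8), (10, 15), (11, 3), (11, 4), (11, 11), (11, 12), (12, 3), (12, 4), (12, 11), (12, 12), (13, 0), (13, 7), (13, 8), (13, 15), (14, 0), (14, 7), (14, 8), (14, 15), (15, 3), (15, 4), (15, 11), (15, 12)]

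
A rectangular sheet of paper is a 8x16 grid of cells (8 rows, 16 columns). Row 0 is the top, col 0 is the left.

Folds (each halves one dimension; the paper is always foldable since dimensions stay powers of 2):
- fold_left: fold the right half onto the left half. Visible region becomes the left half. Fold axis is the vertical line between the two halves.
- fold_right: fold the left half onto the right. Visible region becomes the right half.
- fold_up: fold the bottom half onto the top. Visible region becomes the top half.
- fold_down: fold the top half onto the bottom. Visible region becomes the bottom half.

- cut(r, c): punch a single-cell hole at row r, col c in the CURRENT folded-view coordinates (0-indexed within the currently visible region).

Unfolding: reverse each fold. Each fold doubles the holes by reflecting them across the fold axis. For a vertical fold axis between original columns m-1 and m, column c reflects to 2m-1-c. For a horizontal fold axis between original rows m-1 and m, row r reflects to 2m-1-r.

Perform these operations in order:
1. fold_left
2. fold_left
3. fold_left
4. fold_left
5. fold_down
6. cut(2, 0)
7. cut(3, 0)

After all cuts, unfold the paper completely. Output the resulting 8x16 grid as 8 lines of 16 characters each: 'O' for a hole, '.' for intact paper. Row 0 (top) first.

Op 1 fold_left: fold axis v@8; visible region now rows[0,8) x cols[0,8) = 8x8
Op 2 fold_left: fold axis v@4; visible region now rows[0,8) x cols[0,4) = 8x4
Op 3 fold_left: fold axis v@2; visible region now rows[0,8) x cols[0,2) = 8x2
Op 4 fold_left: fold axis v@1; visible region now rows[0,8) x cols[0,1) = 8x1
Op 5 fold_down: fold axis h@4; visible region now rows[4,8) x cols[0,1) = 4x1
Op 6 cut(2, 0): punch at orig (6,0); cuts so far [(6, 0)]; region rows[4,8) x cols[0,1) = 4x1
Op 7 cut(3, 0): punch at orig (7,0); cuts so far [(6, 0), (7, 0)]; region rows[4,8) x cols[0,1) = 4x1
Unfold 1 (reflect across h@4): 4 holes -> [(0, 0), (1, 0), (6, 0), (7, 0)]
Unfold 2 (reflect across v@1): 8 holes -> [(0, 0), (0, 1), (1, 0), (1, 1), (6, 0), (6, 1), (7, 0), (7, 1)]
Unfold 3 (reflect across v@2): 16 holes -> [(0, 0), (0, 1), (0, 2), (0, 3), (1, 0), (1, 1), (1, 2), (1, 3), (6, 0), (6, 1), (6, 2), (6, 3), (7, 0), (7, 1), (7, 2), (7, 3)]
Unfold 4 (reflect across v@4): 32 holes -> [(0, 0), (0, 1), (0, 2), (0, 3), (0, 4), (0, 5), (0, 6), (0, 7), (1, 0), (1, 1), (1, 2), (1, 3), (1, 4), (1, 5), (1, 6), (1, 7), (6, 0), (6, 1), (6, 2), (6, 3), (6, 4), (6, 5), (6, 6), (6, 7), (7, 0), (7, 1), (7, 2), (7, 3), (7, 4), (7, 5), (7, 6), (7, 7)]
Unfold 5 (reflect across v@8): 64 holes -> [(0, 0), (0, 1), (0, 2), (0, 3), (0, 4), (0, 5), (0, 6), (0, 7), (0, 8), (0, 9), (0, 10), (0, 11), (0, 12), (0, 13), (0, 14), (0, 15), (1, 0), (1, 1), (1, 2), (1, 3), (1, 4), (1, 5), (1, 6), (1, 7), (1, 8), (1, 9), (1, 10), (1, 11), (1, 12), (1, 13), (1, 14), (1, 15), (6, 0), (6, 1), (6, 2), (6, 3), (6, 4), (6, 5), (6, 6), (6, 7), (6, 8), (6, 9), (6, 10), (6, 11), (6, 12), (6, 13), (6, 14), (6, 15), (7, 0), (7, 1), (7, 2), (7, 3), (7, 4), (7, 5), (7, 6), (7, 7), (7, 8), (7, 9), (7, 10), (7, 11), (7, 12), (7, 13), (7, 14), (7, 15)]

Answer: OOOOOOOOOOOOOOOO
OOOOOOOOOOOOOOOO
................
................
................
................
OOOOOOOOOOOOOOOO
OOOOOOOOOOOOOOOO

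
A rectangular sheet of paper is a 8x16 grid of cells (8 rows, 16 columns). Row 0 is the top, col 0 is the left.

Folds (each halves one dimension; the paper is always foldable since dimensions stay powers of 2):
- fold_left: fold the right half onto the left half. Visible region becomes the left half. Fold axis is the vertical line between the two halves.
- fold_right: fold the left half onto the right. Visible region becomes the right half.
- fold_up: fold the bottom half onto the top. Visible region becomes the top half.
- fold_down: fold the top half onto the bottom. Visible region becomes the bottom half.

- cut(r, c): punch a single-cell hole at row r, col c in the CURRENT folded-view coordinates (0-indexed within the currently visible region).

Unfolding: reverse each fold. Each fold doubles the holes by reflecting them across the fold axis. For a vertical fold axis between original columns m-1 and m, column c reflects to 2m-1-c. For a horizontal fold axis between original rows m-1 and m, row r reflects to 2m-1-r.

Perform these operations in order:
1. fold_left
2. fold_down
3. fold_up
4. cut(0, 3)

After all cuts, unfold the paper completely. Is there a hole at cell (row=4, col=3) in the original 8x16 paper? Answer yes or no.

Answer: yes

Derivation:
Op 1 fold_left: fold axis v@8; visible region now rows[0,8) x cols[0,8) = 8x8
Op 2 fold_down: fold axis h@4; visible region now rows[4,8) x cols[0,8) = 4x8
Op 3 fold_up: fold axis h@6; visible region now rows[4,6) x cols[0,8) = 2x8
Op 4 cut(0, 3): punch at orig (4,3); cuts so far [(4, 3)]; region rows[4,6) x cols[0,8) = 2x8
Unfold 1 (reflect across h@6): 2 holes -> [(4, 3), (7, 3)]
Unfold 2 (reflect across h@4): 4 holes -> [(0, 3), (3, 3), (4, 3), (7, 3)]
Unfold 3 (reflect across v@8): 8 holes -> [(0, 3), (0, 12), (3, 3), (3, 12), (4, 3), (4, 12), (7, 3), (7, 12)]
Holes: [(0, 3), (0, 12), (3, 3), (3, 12), (4, 3), (4, 12), (7, 3), (7, 12)]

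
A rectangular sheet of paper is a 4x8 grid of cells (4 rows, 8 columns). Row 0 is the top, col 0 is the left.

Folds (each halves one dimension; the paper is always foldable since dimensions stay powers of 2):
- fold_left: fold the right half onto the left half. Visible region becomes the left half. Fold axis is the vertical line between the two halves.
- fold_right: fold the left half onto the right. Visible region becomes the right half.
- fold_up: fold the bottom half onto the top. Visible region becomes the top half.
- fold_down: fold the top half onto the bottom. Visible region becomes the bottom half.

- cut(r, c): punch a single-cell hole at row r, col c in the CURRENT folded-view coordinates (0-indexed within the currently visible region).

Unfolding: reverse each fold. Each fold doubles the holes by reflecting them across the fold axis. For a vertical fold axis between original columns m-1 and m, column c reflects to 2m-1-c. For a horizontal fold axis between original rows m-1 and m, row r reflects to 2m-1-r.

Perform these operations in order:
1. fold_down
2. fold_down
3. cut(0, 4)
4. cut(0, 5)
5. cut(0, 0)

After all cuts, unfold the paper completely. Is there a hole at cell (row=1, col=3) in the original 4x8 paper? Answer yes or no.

Op 1 fold_down: fold axis h@2; visible region now rows[2,4) x cols[0,8) = 2x8
Op 2 fold_down: fold axis h@3; visible region now rows[3,4) x cols[0,8) = 1x8
Op 3 cut(0, 4): punch at orig (3,4); cuts so far [(3, 4)]; region rows[3,4) x cols[0,8) = 1x8
Op 4 cut(0, 5): punch at orig (3,5); cuts so far [(3, 4), (3, 5)]; region rows[3,4) x cols[0,8) = 1x8
Op 5 cut(0, 0): punch at orig (3,0); cuts so far [(3, 0), (3, 4), (3, 5)]; region rows[3,4) x cols[0,8) = 1x8
Unfold 1 (reflect across h@3): 6 holes -> [(2, 0), (2, 4), (2, 5), (3, 0), (3, 4), (3, 5)]
Unfold 2 (reflect across h@2): 12 holes -> [(0, 0), (0, 4), (0, 5), (1, 0), (1, 4), (1, 5), (2, 0), (2, 4), (2, 5), (3, 0), (3, 4), (3, 5)]
Holes: [(0, 0), (0, 4), (0, 5), (1, 0), (1, 4), (1, 5), (2, 0), (2, 4), (2, 5), (3, 0), (3, 4), (3, 5)]

Answer: no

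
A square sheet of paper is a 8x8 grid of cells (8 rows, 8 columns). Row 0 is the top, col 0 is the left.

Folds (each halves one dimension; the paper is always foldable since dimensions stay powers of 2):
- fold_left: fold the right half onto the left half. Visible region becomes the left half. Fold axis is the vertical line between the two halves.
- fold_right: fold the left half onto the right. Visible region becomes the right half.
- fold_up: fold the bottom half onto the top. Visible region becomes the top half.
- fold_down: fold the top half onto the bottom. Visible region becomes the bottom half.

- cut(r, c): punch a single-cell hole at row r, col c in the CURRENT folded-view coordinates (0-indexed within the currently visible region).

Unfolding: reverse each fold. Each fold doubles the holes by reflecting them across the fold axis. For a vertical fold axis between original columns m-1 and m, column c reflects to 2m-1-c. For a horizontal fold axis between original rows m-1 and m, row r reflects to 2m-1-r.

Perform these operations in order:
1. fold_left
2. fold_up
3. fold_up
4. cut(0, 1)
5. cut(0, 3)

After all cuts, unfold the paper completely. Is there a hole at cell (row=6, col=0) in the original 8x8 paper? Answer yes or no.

Answer: no

Derivation:
Op 1 fold_left: fold axis v@4; visible region now rows[0,8) x cols[0,4) = 8x4
Op 2 fold_up: fold axis h@4; visible region now rows[0,4) x cols[0,4) = 4x4
Op 3 fold_up: fold axis h@2; visible region now rows[0,2) x cols[0,4) = 2x4
Op 4 cut(0, 1): punch at orig (0,1); cuts so far [(0, 1)]; region rows[0,2) x cols[0,4) = 2x4
Op 5 cut(0, 3): punch at orig (0,3); cuts so far [(0, 1), (0, 3)]; region rows[0,2) x cols[0,4) = 2x4
Unfold 1 (reflect across h@2): 4 holes -> [(0, 1), (0, 3), (3, 1), (3, 3)]
Unfold 2 (reflect across h@4): 8 holes -> [(0, 1), (0, 3), (3, 1), (3, 3), (4, 1), (4, 3), (7, 1), (7, 3)]
Unfold 3 (reflect across v@4): 16 holes -> [(0, 1), (0, 3), (0, 4), (0, 6), (3, 1), (3, 3), (3, 4), (3, 6), (4, 1), (4, 3), (4, 4), (4, 6), (7, 1), (7, 3), (7, 4), (7, 6)]
Holes: [(0, 1), (0, 3), (0, 4), (0, 6), (3, 1), (3, 3), (3, 4), (3, 6), (4, 1), (4, 3), (4, 4), (4, 6), (7, 1), (7, 3), (7, 4), (7, 6)]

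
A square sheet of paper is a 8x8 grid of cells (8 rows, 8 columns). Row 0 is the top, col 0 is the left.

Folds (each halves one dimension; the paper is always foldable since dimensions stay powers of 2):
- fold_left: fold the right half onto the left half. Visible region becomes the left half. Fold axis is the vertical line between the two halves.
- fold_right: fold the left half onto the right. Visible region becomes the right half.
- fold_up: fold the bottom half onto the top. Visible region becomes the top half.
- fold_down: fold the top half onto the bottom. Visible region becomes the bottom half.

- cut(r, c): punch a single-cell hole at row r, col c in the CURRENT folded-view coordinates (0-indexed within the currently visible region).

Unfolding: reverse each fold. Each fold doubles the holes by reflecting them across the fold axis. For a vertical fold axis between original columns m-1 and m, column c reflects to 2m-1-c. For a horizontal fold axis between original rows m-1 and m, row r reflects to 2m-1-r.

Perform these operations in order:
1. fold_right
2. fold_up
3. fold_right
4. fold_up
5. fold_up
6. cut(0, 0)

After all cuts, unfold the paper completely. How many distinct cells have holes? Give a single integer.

Answer: 32

Derivation:
Op 1 fold_right: fold axis v@4; visible region now rows[0,8) x cols[4,8) = 8x4
Op 2 fold_up: fold axis h@4; visible region now rows[0,4) x cols[4,8) = 4x4
Op 3 fold_right: fold axis v@6; visible region now rows[0,4) x cols[6,8) = 4x2
Op 4 fold_up: fold axis h@2; visible region now rows[0,2) x cols[6,8) = 2x2
Op 5 fold_up: fold axis h@1; visible region now rows[0,1) x cols[6,8) = 1x2
Op 6 cut(0, 0): punch at orig (0,6); cuts so far [(0, 6)]; region rows[0,1) x cols[6,8) = 1x2
Unfold 1 (reflect across h@1): 2 holes -> [(0, 6), (1, 6)]
Unfold 2 (reflect across h@2): 4 holes -> [(0, 6), (1, 6), (2, 6), (3, 6)]
Unfold 3 (reflect across v@6): 8 holes -> [(0, 5), (0, 6), (1, 5), (1, 6), (2, 5), (2, 6), (3, 5), (3, 6)]
Unfold 4 (reflect across h@4): 16 holes -> [(0, 5), (0, 6), (1, 5), (1, 6), (2, 5), (2, 6), (3, 5), (3, 6), (4, 5), (4, 6), (5, 5), (5, 6), (6, 5), (6, 6), (7, 5), (7, 6)]
Unfold 5 (reflect across v@4): 32 holes -> [(0, 1), (0, 2), (0, 5), (0, 6), (1, 1), (1, 2), (1, 5), (1, 6), (2, 1), (2, 2), (2, 5), (2, 6), (3, 1), (3, 2), (3, 5), (3, 6), (4, 1), (4, 2), (4, 5), (4, 6), (5, 1), (5, 2), (5, 5), (5, 6), (6, 1), (6, 2), (6, 5), (6, 6), (7, 1), (7, 2), (7, 5), (7, 6)]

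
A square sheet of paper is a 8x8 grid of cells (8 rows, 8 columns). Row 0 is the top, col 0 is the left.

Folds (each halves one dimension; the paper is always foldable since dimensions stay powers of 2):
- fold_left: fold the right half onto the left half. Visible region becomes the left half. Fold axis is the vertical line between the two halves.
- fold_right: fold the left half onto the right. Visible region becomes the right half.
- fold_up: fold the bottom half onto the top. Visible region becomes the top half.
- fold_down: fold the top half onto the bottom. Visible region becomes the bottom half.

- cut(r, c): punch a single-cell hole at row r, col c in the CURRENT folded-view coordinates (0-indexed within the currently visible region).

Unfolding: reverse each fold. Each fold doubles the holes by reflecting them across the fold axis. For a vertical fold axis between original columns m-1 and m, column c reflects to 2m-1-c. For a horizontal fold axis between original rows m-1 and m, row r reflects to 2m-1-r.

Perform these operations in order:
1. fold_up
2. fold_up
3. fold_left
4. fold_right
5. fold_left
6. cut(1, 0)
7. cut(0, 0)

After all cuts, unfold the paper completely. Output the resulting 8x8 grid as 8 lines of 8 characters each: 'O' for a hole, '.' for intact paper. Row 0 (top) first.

Answer: OOOOOOOO
OOOOOOOO
OOOOOOOO
OOOOOOOO
OOOOOOOO
OOOOOOOO
OOOOOOOO
OOOOOOOO

Derivation:
Op 1 fold_up: fold axis h@4; visible region now rows[0,4) x cols[0,8) = 4x8
Op 2 fold_up: fold axis h@2; visible region now rows[0,2) x cols[0,8) = 2x8
Op 3 fold_left: fold axis v@4; visible region now rows[0,2) x cols[0,4) = 2x4
Op 4 fold_right: fold axis v@2; visible region now rows[0,2) x cols[2,4) = 2x2
Op 5 fold_left: fold axis v@3; visible region now rows[0,2) x cols[2,3) = 2x1
Op 6 cut(1, 0): punch at orig (1,2); cuts so far [(1, 2)]; region rows[0,2) x cols[2,3) = 2x1
Op 7 cut(0, 0): punch at orig (0,2); cuts so far [(0, 2), (1, 2)]; region rows[0,2) x cols[2,3) = 2x1
Unfold 1 (reflect across v@3): 4 holes -> [(0, 2), (0, 3), (1, 2), (1, 3)]
Unfold 2 (reflect across v@2): 8 holes -> [(0, 0), (0, 1), (0, 2), (0, 3), (1, 0), (1, 1), (1, 2), (1, 3)]
Unfold 3 (reflect across v@4): 16 holes -> [(0, 0), (0, 1), (0, 2), (0, 3), (0, 4), (0, 5), (0, 6), (0, 7), (1, 0), (1, 1), (1, 2), (1, 3), (1, 4), (1, 5), (1, 6), (1, 7)]
Unfold 4 (reflect across h@2): 32 holes -> [(0, 0), (0, 1), (0, 2), (0, 3), (0, 4), (0, 5), (0, 6), (0, 7), (1, 0), (1, 1), (1, 2), (1, 3), (1, 4), (1, 5), (1, 6), (1, 7), (2, 0), (2, 1), (2, 2), (2, 3), (2, 4), (2, 5), (2, 6), (2, 7), (3, 0), (3, 1), (3, 2), (3, 3), (3, 4), (3, 5), (3, 6), (3, 7)]
Unfold 5 (reflect across h@4): 64 holes -> [(0, 0), (0, 1), (0, 2), (0, 3), (0, 4), (0, 5), (0, 6), (0, 7), (1, 0), (1, 1), (1, 2), (1, 3), (1, 4), (1, 5), (1, 6), (1, 7), (2, 0), (2, 1), (2, 2), (2, 3), (2, 4), (2, 5), (2, 6), (2, 7), (3, 0), (3, 1), (3, 2), (3, 3), (3, 4), (3, 5), (3, 6), (3, 7), (4, 0), (4, 1), (4, 2), (4, 3), (4, 4), (4, 5), (4, 6), (4, 7), (5, 0), (5, 1), (5, 2), (5, 3), (5, 4), (5, 5), (5, 6), (5, 7), (6, 0), (6, 1), (6, 2), (6, 3), (6, 4), (6, 5), (6, 6), (6, 7), (7, 0), (7, 1), (7, 2), (7, 3), (7, 4), (7, 5), (7, 6), (7, 7)]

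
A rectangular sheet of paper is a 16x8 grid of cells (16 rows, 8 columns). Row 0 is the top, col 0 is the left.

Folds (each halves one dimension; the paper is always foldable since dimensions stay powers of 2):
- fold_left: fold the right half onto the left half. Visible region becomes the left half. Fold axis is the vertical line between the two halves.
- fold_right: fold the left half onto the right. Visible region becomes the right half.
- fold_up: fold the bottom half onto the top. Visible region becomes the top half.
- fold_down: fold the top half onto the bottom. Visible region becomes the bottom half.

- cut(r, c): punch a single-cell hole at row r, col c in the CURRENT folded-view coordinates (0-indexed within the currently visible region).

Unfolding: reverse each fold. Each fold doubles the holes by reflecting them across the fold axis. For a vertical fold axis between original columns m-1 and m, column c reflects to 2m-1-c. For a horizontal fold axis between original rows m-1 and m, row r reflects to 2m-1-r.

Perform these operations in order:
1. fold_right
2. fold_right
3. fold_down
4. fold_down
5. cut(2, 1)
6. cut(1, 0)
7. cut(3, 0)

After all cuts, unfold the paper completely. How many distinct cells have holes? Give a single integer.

Op 1 fold_right: fold axis v@4; visible region now rows[0,16) x cols[4,8) = 16x4
Op 2 fold_right: fold axis v@6; visible region now rows[0,16) x cols[6,8) = 16x2
Op 3 fold_down: fold axis h@8; visible region now rows[8,16) x cols[6,8) = 8x2
Op 4 fold_down: fold axis h@12; visible region now rows[12,16) x cols[6,8) = 4x2
Op 5 cut(2, 1): punch at orig (14,7); cuts so far [(14, 7)]; region rows[12,16) x cols[6,8) = 4x2
Op 6 cut(1, 0): punch at orig (13,6); cuts so far [(13, 6), (14, 7)]; region rows[12,16) x cols[6,8) = 4x2
Op 7 cut(3, 0): punch at orig (15,6); cuts so far [(13, 6), (14, 7), (15, 6)]; region rows[12,16) x cols[6,8) = 4x2
Unfold 1 (reflect across h@12): 6 holes -> [(8, 6), (9, 7), (10, 6), (13, 6), (14, 7), (15, 6)]
Unfold 2 (reflect across h@8): 12 holes -> [(0, 6), (1, 7), (2, 6), (5, 6), (6, 7), (7, 6), (8, 6), (9, 7), (10, 6), (13, 6), (14, 7), (15, 6)]
Unfold 3 (reflect across v@6): 24 holes -> [(0, 5), (0, 6), (1, 4), (1, 7), (2, 5), (2, 6), (5, 5), (5, 6), (6, 4), (6, 7), (7, 5), (7, 6), (8, 5), (8, 6), (9, 4), (9, 7), (10, 5), (10, 6), (13, 5), (13, 6), (14, 4), (14, 7), (15, 5), (15, 6)]
Unfold 4 (reflect across v@4): 48 holes -> [(0, 1), (0, 2), (0, 5), (0, 6), (1, 0), (1, 3), (1, 4), (1, 7), (2, 1), (2, 2), (2, 5), (2, 6), (5, 1), (5, 2), (5, 5), (5, 6), (6, 0), (6, 3), (6, 4), (6, 7), (7, 1), (7, 2), (7, 5), (7, 6), (8, 1), (8, 2), (8, 5), (8, 6), (9, 0), (9, 3), (9, 4), (9, 7), (10, 1), (10, 2), (10, 5), (10, 6), (13, 1), (13, 2), (13, 5), (13, 6), (14, 0), (14, 3), (14, 4), (14, 7), (15, 1), (15, 2), (15, 5), (15, 6)]

Answer: 48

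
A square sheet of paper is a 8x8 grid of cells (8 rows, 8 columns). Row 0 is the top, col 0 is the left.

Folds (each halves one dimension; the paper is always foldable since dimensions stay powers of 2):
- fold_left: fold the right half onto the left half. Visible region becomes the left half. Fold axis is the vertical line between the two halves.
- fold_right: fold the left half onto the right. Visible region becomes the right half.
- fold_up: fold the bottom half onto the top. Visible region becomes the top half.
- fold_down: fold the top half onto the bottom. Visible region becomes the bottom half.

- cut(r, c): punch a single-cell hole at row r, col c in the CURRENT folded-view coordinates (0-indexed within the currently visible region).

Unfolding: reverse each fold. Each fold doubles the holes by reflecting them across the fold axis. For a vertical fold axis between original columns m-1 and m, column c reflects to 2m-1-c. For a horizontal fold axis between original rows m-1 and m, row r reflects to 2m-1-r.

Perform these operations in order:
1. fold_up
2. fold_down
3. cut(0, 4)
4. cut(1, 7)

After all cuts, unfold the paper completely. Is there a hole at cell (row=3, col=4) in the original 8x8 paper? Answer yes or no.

Op 1 fold_up: fold axis h@4; visible region now rows[0,4) x cols[0,8) = 4x8
Op 2 fold_down: fold axis h@2; visible region now rows[2,4) x cols[0,8) = 2x8
Op 3 cut(0, 4): punch at orig (2,4); cuts so far [(2, 4)]; region rows[2,4) x cols[0,8) = 2x8
Op 4 cut(1, 7): punch at orig (3,7); cuts so far [(2, 4), (3, 7)]; region rows[2,4) x cols[0,8) = 2x8
Unfold 1 (reflect across h@2): 4 holes -> [(0, 7), (1, 4), (2, 4), (3, 7)]
Unfold 2 (reflect across h@4): 8 holes -> [(0, 7), (1, 4), (2, 4), (3, 7), (4, 7), (5, 4), (6, 4), (7, 7)]
Holes: [(0, 7), (1, 4), (2, 4), (3, 7), (4, 7), (5, 4), (6, 4), (7, 7)]

Answer: no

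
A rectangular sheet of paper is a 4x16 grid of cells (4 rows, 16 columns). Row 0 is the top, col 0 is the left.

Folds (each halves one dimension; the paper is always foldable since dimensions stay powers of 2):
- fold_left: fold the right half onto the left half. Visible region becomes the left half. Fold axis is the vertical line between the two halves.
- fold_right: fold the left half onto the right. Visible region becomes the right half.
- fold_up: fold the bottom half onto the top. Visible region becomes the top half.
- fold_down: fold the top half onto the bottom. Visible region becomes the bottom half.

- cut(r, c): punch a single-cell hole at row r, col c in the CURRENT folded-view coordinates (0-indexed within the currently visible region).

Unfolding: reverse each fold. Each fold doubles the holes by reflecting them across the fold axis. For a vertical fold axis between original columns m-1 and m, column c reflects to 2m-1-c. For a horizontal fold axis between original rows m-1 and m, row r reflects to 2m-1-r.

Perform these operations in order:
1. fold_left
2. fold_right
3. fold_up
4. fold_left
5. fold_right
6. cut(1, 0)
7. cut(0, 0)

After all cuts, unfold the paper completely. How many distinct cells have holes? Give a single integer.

Answer: 64

Derivation:
Op 1 fold_left: fold axis v@8; visible region now rows[0,4) x cols[0,8) = 4x8
Op 2 fold_right: fold axis v@4; visible region now rows[0,4) x cols[4,8) = 4x4
Op 3 fold_up: fold axis h@2; visible region now rows[0,2) x cols[4,8) = 2x4
Op 4 fold_left: fold axis v@6; visible region now rows[0,2) x cols[4,6) = 2x2
Op 5 fold_right: fold axis v@5; visible region now rows[0,2) x cols[5,6) = 2x1
Op 6 cut(1, 0): punch at orig (1,5); cuts so far [(1, 5)]; region rows[0,2) x cols[5,6) = 2x1
Op 7 cut(0, 0): punch at orig (0,5); cuts so far [(0, 5), (1, 5)]; region rows[0,2) x cols[5,6) = 2x1
Unfold 1 (reflect across v@5): 4 holes -> [(0, 4), (0, 5), (1, 4), (1, 5)]
Unfold 2 (reflect across v@6): 8 holes -> [(0, 4), (0, 5), (0, 6), (0, 7), (1, 4), (1, 5), (1, 6), (1, 7)]
Unfold 3 (reflect across h@2): 16 holes -> [(0, 4), (0, 5), (0, 6), (0, 7), (1, 4), (1, 5), (1, 6), (1, 7), (2, 4), (2, 5), (2, 6), (2, 7), (3, 4), (3, 5), (3, 6), (3, 7)]
Unfold 4 (reflect across v@4): 32 holes -> [(0, 0), (0, 1), (0, 2), (0, 3), (0, 4), (0, 5), (0, 6), (0, 7), (1, 0), (1, 1), (1, 2), (1, 3), (1, 4), (1, 5), (1, 6), (1, 7), (2, 0), (2, 1), (2, 2), (2, 3), (2, 4), (2, 5), (2, 6), (2, 7), (3, 0), (3, 1), (3, 2), (3, 3), (3, 4), (3, 5), (3, 6), (3, 7)]
Unfold 5 (reflect across v@8): 64 holes -> [(0, 0), (0, 1), (0, 2), (0, 3), (0, 4), (0, 5), (0, 6), (0, 7), (0, 8), (0, 9), (0, 10), (0, 11), (0, 12), (0, 13), (0, 14), (0, 15), (1, 0), (1, 1), (1, 2), (1, 3), (1, 4), (1, 5), (1, 6), (1, 7), (1, 8), (1, 9), (1, 10), (1, 11), (1, 12), (1, 13), (1, 14), (1, 15), (2, 0), (2, 1), (2, 2), (2, 3), (2, 4), (2, 5), (2, 6), (2, 7), (2, 8), (2, 9), (2, 10), (2, 11), (2, 12), (2, 13), (2, 14), (2, 15), (3, 0), (3, 1), (3, 2), (3, 3), (3, 4), (3, 5), (3, 6), (3, 7), (3, 8), (3, 9), (3, 10), (3, 11), (3, 12), (3, 13), (3, 14), (3, 15)]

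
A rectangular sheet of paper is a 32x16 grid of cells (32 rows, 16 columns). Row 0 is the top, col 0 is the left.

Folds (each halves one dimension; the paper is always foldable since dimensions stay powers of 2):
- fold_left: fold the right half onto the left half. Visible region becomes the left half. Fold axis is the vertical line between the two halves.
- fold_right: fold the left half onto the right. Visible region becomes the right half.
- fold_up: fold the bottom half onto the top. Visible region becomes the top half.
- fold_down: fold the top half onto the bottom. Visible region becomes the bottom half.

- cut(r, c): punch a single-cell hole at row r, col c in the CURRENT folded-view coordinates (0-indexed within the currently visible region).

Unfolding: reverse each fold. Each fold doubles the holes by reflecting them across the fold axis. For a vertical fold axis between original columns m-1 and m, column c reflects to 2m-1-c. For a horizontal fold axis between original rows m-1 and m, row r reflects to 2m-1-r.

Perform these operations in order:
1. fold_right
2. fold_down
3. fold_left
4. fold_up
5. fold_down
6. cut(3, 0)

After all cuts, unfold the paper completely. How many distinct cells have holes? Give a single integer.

Answer: 32

Derivation:
Op 1 fold_right: fold axis v@8; visible region now rows[0,32) x cols[8,16) = 32x8
Op 2 fold_down: fold axis h@16; visible region now rows[16,32) x cols[8,16) = 16x8
Op 3 fold_left: fold axis v@12; visible region now rows[16,32) x cols[8,12) = 16x4
Op 4 fold_up: fold axis h@24; visible region now rows[16,24) x cols[8,12) = 8x4
Op 5 fold_down: fold axis h@20; visible region now rows[20,24) x cols[8,12) = 4x4
Op 6 cut(3, 0): punch at orig (23,8); cuts so far [(23, 8)]; region rows[20,24) x cols[8,12) = 4x4
Unfold 1 (reflect across h@20): 2 holes -> [(16, 8), (23, 8)]
Unfold 2 (reflect across h@24): 4 holes -> [(16, 8), (23, 8), (24, 8), (31, 8)]
Unfold 3 (reflect across v@12): 8 holes -> [(16, 8), (16, 15), (23, 8), (23, 15), (24, 8), (24, 15), (31, 8), (31, 15)]
Unfold 4 (reflect across h@16): 16 holes -> [(0, 8), (0, 15), (7, 8), (7, 15), (8, 8), (8, 15), (15, 8), (15, 15), (16, 8), (16, 15), (23, 8), (23, 15), (24, 8), (24, 15), (31, 8), (31, 15)]
Unfold 5 (reflect across v@8): 32 holes -> [(0, 0), (0, 7), (0, 8), (0, 15), (7, 0), (7, 7), (7, 8), (7, 15), (8, 0), (8, 7), (8, 8), (8, 15), (15, 0), (15, 7), (15, 8), (15, 15), (16, 0), (16, 7), (16, 8), (16, 15), (23, 0), (23, 7), (23, 8), (23, 15), (24, 0), (24, 7), (24, 8), (24, 15), (31, 0), (31, 7), (31, 8), (31, 15)]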